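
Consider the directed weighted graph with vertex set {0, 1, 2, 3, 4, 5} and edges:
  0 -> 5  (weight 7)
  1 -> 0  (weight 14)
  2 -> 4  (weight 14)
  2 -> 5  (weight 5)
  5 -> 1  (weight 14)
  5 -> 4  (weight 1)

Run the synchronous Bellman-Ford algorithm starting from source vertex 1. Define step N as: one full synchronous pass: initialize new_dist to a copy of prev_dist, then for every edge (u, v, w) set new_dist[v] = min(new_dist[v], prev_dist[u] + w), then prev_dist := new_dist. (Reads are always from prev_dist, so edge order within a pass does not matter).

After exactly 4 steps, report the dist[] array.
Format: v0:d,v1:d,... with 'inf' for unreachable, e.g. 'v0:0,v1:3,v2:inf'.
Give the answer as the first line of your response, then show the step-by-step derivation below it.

v0:14,v1:0,v2:inf,v3:inf,v4:22,v5:21

step 1: dist = v0:14,v1:0,v2:inf,v3:inf,v4:inf,v5:inf
step 2: dist = v0:14,v1:0,v2:inf,v3:inf,v4:inf,v5:21
step 3: dist = v0:14,v1:0,v2:inf,v3:inf,v4:22,v5:21
step 4: dist = v0:14,v1:0,v2:inf,v3:inf,v4:22,v5:21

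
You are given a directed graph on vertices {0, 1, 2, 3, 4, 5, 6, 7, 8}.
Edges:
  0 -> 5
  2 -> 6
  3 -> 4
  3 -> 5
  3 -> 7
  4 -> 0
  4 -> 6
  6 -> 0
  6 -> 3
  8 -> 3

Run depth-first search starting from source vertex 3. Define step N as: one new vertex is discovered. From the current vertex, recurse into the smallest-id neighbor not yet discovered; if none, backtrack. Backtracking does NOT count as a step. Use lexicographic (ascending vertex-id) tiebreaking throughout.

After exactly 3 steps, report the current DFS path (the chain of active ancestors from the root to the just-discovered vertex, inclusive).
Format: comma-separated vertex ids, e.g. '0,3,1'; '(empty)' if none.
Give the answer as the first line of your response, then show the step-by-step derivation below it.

3,4,0

step 1: discover 3; path=3; order=3
step 2: discover 4; path=3>4; order=3,4
step 3: discover 0; path=3>4>0; order=3,4,0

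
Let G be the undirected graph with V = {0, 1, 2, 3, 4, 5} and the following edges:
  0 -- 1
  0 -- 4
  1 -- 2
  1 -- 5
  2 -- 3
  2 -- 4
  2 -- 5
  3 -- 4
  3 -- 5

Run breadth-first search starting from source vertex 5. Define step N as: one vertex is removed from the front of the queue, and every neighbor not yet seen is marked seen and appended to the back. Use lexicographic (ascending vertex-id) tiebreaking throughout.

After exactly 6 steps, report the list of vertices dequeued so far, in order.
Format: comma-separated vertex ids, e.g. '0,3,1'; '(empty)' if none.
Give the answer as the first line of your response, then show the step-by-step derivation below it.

5,1,2,3,0,4

step 1: dequeue 5; queue=[1,2,3]; order=5
step 2: dequeue 1; queue=[2,3,0]; order=5,1
step 3: dequeue 2; queue=[3,0,4]; order=5,1,2
step 4: dequeue 3; queue=[0,4]; order=5,1,2,3
step 5: dequeue 0; queue=[4]; order=5,1,2,3,0
step 6: dequeue 4; queue=[(empty)]; order=5,1,2,3,0,4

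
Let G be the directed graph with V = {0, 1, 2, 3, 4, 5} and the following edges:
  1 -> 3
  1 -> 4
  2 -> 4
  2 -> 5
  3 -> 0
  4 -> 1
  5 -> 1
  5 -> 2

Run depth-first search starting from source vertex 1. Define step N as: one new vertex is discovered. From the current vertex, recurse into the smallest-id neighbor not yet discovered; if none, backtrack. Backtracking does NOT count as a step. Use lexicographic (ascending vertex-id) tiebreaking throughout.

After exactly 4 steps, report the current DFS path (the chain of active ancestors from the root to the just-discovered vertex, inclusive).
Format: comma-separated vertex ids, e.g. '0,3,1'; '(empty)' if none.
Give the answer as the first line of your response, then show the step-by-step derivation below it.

1,4

step 1: discover 1; path=1; order=1
step 2: discover 3; path=1>3; order=1,3
step 3: discover 0; path=1>3>0; order=1,3,0
step 4: discover 4; path=1>4; order=1,3,0,4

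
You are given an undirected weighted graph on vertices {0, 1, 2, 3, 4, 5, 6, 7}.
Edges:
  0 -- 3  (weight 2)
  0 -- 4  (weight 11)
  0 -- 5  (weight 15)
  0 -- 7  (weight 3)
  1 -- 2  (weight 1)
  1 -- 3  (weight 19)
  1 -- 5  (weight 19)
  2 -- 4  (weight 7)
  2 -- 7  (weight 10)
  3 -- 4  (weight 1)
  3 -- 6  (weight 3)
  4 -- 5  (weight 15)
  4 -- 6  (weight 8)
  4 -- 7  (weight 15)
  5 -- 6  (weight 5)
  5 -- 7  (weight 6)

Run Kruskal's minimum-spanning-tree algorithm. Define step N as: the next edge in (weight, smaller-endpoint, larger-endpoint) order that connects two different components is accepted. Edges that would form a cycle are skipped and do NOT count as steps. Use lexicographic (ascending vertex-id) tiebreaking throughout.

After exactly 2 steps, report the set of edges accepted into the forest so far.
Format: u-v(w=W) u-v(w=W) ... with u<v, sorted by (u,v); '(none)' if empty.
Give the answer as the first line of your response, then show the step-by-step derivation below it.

1-2(w=1) 3-4(w=1)

step 1: add edge 1-2 (w=1); MST = {1-2(w=1)}
step 2: add edge 3-4 (w=1); MST = {1-2(w=1) 3-4(w=1)}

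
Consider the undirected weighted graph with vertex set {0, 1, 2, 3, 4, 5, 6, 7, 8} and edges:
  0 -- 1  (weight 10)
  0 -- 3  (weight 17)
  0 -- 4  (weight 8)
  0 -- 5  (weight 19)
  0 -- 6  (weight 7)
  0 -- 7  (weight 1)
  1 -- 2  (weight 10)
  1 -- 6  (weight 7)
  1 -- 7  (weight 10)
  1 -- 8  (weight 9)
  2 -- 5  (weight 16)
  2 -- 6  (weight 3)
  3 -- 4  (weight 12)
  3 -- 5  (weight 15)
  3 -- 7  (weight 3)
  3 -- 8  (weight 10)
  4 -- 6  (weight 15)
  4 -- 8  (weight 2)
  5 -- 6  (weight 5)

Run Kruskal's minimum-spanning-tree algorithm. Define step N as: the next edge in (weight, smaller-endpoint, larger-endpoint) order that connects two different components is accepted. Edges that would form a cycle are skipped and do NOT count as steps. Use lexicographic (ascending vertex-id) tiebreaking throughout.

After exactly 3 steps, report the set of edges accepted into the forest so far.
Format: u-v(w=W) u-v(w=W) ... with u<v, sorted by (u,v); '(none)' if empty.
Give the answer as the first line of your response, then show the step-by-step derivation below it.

0-7(w=1) 2-6(w=3) 4-8(w=2)

step 1: add edge 0-7 (w=1); MST = {0-7(w=1)}
step 2: add edge 4-8 (w=2); MST = {0-7(w=1) 4-8(w=2)}
step 3: add edge 2-6 (w=3); MST = {0-7(w=1) 2-6(w=3) 4-8(w=2)}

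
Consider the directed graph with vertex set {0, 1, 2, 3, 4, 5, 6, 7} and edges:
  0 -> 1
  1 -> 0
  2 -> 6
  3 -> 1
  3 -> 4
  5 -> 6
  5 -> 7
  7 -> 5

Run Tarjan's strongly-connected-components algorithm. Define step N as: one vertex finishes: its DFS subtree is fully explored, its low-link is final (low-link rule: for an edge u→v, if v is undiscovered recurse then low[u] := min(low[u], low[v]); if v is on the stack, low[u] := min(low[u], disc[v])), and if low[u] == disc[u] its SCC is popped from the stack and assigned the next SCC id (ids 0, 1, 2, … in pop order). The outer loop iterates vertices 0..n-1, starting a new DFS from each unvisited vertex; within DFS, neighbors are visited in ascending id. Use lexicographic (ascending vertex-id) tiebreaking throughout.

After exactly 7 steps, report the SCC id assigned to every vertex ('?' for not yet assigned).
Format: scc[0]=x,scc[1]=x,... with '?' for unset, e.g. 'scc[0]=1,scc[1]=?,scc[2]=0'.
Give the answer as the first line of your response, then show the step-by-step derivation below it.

scc[0]=0,scc[1]=0,scc[2]=2,scc[3]=4,scc[4]=3,scc[5]=?,scc[6]=1,scc[7]=?

step 1: low=(low[0]=0,low[1]=0,low[2]=?,low[3]=?,low[4]=?,low[5]=?,low[6]=?,low[7]=?); scc=(scc[0]=?,scc[1]=?,scc[2]=?,scc[3]=?,scc[4]=?,scc[5]=?,scc[6]=?,scc[7]=?)
step 2: low=(low[0]=0,low[1]=0,low[2]=?,low[3]=?,low[4]=?,low[5]=?,low[6]=?,low[7]=?); scc=(scc[0]=0,scc[1]=0,scc[2]=?,scc[3]=?,scc[4]=?,scc[5]=?,scc[6]=?,scc[7]=?)
step 3: low=(low[0]=0,low[1]=0,low[2]=2,low[3]=?,low[4]=?,low[5]=?,low[6]=3,low[7]=?); scc=(scc[0]=0,scc[1]=0,scc[2]=?,scc[3]=?,scc[4]=?,scc[5]=?,scc[6]=1,scc[7]=?)
step 4: low=(low[0]=0,low[1]=0,low[2]=2,low[3]=?,low[4]=?,low[5]=?,low[6]=3,low[7]=?); scc=(scc[0]=0,scc[1]=0,scc[2]=2,scc[3]=?,scc[4]=?,scc[5]=?,scc[6]=1,scc[7]=?)
step 5: low=(low[0]=0,low[1]=0,low[2]=2,low[3]=4,low[4]=5,low[5]=?,low[6]=3,low[7]=?); scc=(scc[0]=0,scc[1]=0,scc[2]=2,scc[3]=?,scc[4]=3,scc[5]=?,scc[6]=1,scc[7]=?)
step 6: low=(low[0]=0,low[1]=0,low[2]=2,low[3]=4,low[4]=5,low[5]=?,low[6]=3,low[7]=?); scc=(scc[0]=0,scc[1]=0,scc[2]=2,scc[3]=4,scc[4]=3,scc[5]=?,scc[6]=1,scc[7]=?)
step 7: low=(low[0]=0,low[1]=0,low[2]=2,low[3]=4,low[4]=5,low[5]=6,low[6]=3,low[7]=6); scc=(scc[0]=0,scc[1]=0,scc[2]=2,scc[3]=4,scc[4]=3,scc[5]=?,scc[6]=1,scc[7]=?)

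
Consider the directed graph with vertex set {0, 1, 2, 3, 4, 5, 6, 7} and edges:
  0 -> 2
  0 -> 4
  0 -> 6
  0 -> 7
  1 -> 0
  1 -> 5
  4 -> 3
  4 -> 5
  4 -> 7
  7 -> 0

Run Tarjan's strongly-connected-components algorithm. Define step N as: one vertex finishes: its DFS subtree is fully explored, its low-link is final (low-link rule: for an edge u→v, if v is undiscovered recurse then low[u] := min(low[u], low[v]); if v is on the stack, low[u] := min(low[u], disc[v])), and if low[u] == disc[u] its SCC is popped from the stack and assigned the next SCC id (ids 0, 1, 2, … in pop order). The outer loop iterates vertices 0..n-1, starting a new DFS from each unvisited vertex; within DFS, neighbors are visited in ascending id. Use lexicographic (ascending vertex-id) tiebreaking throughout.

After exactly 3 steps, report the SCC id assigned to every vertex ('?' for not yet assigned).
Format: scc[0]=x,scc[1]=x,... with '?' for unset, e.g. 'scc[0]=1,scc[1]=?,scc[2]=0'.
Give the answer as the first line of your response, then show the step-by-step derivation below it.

scc[0]=?,scc[1]=?,scc[2]=0,scc[3]=1,scc[4]=?,scc[5]=2,scc[6]=?,scc[7]=?

step 1: low=(low[0]=0,low[1]=?,low[2]=1,low[3]=?,low[4]=?,low[5]=?,low[6]=?,low[7]=?); scc=(scc[0]=?,scc[1]=?,scc[2]=0,scc[3]=?,scc[4]=?,scc[5]=?,scc[6]=?,scc[7]=?)
step 2: low=(low[0]=0,low[1]=?,low[2]=1,low[3]=3,low[4]=2,low[5]=?,low[6]=?,low[7]=?); scc=(scc[0]=?,scc[1]=?,scc[2]=0,scc[3]=1,scc[4]=?,scc[5]=?,scc[6]=?,scc[7]=?)
step 3: low=(low[0]=0,low[1]=?,low[2]=1,low[3]=3,low[4]=2,low[5]=4,low[6]=?,low[7]=?); scc=(scc[0]=?,scc[1]=?,scc[2]=0,scc[3]=1,scc[4]=?,scc[5]=2,scc[6]=?,scc[7]=?)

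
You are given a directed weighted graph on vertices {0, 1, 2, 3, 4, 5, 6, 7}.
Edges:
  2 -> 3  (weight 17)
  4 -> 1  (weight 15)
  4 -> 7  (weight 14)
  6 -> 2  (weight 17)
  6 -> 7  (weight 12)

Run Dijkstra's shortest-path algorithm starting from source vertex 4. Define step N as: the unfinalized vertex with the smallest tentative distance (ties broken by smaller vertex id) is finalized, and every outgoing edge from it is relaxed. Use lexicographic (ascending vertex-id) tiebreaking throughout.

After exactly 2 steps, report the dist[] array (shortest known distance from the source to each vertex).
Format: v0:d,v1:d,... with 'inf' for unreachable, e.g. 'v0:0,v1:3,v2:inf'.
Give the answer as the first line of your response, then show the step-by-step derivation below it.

v0:inf,v1:15,v2:inf,v3:inf,v4:0,v5:inf,v6:inf,v7:14

step 1: dist = v0:inf,v1:15,v2:inf,v3:inf,v4:0,v5:inf,v6:inf,v7:14
step 2: dist = v0:inf,v1:15,v2:inf,v3:inf,v4:0,v5:inf,v6:inf,v7:14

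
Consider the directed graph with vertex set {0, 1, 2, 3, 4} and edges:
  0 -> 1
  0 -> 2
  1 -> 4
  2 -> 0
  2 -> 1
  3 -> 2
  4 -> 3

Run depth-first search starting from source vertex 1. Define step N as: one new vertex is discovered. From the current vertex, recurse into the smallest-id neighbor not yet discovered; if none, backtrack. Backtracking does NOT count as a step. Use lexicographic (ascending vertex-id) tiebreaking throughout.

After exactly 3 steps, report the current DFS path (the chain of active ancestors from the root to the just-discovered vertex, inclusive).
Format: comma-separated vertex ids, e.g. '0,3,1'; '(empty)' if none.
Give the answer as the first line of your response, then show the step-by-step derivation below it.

1,4,3

step 1: discover 1; path=1; order=1
step 2: discover 4; path=1>4; order=1,4
step 3: discover 3; path=1>4>3; order=1,4,3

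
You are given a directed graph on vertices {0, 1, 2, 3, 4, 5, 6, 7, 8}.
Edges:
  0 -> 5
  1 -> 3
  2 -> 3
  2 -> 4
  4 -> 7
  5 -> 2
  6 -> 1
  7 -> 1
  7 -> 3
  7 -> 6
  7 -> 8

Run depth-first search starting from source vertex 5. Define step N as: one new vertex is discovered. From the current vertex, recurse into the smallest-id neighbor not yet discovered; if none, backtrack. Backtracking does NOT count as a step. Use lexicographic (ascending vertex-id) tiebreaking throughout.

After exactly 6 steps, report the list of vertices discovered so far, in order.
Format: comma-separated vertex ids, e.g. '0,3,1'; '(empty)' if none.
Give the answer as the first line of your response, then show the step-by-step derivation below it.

5,2,3,4,7,1

step 1: discover 5; path=5; order=5
step 2: discover 2; path=5>2; order=5,2
step 3: discover 3; path=5>2>3; order=5,2,3
step 4: discover 4; path=5>2>4; order=5,2,3,4
step 5: discover 7; path=5>2>4>7; order=5,2,3,4,7
step 6: discover 1; path=5>2>4>7>1; order=5,2,3,4,7,1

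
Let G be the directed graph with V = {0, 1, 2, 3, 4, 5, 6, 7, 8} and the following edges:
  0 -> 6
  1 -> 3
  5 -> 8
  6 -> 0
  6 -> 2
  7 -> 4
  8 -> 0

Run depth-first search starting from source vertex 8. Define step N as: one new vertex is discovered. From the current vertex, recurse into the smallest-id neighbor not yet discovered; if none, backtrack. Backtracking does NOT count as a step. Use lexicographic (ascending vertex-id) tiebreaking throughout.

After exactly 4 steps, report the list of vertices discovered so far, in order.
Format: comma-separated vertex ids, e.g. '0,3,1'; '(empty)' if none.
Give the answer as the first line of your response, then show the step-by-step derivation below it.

8,0,6,2

step 1: discover 8; path=8; order=8
step 2: discover 0; path=8>0; order=8,0
step 3: discover 6; path=8>0>6; order=8,0,6
step 4: discover 2; path=8>0>6>2; order=8,0,6,2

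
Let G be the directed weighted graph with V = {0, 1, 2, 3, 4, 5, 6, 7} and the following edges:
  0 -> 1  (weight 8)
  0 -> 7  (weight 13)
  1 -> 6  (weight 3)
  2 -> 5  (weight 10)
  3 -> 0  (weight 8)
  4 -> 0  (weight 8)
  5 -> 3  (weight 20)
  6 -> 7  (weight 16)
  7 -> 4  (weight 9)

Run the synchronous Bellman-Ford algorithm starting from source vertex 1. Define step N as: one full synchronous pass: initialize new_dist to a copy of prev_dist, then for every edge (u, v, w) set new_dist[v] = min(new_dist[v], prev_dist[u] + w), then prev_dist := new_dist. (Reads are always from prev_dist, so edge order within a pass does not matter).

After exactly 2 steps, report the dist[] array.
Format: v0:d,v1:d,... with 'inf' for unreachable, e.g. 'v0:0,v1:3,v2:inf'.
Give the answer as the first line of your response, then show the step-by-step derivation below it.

v0:inf,v1:0,v2:inf,v3:inf,v4:inf,v5:inf,v6:3,v7:19

step 1: dist = v0:inf,v1:0,v2:inf,v3:inf,v4:inf,v5:inf,v6:3,v7:inf
step 2: dist = v0:inf,v1:0,v2:inf,v3:inf,v4:inf,v5:inf,v6:3,v7:19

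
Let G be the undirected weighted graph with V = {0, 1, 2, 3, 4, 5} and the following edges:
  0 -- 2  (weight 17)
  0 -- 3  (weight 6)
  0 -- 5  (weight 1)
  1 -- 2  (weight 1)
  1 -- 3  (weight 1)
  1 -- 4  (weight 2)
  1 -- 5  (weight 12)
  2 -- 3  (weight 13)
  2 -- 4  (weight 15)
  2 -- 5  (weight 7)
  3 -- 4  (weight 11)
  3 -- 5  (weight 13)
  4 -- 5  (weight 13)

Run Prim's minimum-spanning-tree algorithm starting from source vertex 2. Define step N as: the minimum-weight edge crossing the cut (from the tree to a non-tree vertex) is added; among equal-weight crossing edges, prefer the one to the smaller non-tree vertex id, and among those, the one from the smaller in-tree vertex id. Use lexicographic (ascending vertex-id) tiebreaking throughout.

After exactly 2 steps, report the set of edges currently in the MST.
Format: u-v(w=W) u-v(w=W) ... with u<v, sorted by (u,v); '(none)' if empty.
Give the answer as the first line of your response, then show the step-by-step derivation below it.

1-2(w=1) 1-3(w=1)

step 1: add edge 1-2 (w=1); MST = {1-2(w=1)}
step 2: add edge 1-3 (w=1); MST = {1-2(w=1) 1-3(w=1)}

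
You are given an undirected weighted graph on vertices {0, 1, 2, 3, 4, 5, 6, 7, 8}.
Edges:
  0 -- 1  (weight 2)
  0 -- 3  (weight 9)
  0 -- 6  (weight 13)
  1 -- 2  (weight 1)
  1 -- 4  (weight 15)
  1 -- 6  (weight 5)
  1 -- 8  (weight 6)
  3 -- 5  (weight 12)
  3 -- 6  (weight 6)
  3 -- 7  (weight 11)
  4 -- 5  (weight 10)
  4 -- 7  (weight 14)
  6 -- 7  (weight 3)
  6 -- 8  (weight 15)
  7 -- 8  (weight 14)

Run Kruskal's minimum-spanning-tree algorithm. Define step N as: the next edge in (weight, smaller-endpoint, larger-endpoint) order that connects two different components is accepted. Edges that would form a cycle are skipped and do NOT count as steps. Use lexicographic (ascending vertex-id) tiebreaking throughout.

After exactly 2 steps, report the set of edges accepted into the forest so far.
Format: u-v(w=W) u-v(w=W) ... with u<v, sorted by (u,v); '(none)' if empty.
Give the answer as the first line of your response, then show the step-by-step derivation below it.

0-1(w=2) 1-2(w=1)

step 1: add edge 1-2 (w=1); MST = {1-2(w=1)}
step 2: add edge 0-1 (w=2); MST = {0-1(w=2) 1-2(w=1)}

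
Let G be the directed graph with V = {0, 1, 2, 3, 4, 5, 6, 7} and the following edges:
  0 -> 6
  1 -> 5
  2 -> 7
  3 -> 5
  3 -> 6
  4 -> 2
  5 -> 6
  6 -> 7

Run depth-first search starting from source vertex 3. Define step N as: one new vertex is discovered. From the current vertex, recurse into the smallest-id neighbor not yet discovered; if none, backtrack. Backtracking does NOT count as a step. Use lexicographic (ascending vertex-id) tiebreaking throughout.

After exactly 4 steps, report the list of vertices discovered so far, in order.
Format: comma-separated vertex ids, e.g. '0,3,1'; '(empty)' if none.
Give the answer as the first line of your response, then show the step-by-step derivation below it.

3,5,6,7

step 1: discover 3; path=3; order=3
step 2: discover 5; path=3>5; order=3,5
step 3: discover 6; path=3>5>6; order=3,5,6
step 4: discover 7; path=3>5>6>7; order=3,5,6,7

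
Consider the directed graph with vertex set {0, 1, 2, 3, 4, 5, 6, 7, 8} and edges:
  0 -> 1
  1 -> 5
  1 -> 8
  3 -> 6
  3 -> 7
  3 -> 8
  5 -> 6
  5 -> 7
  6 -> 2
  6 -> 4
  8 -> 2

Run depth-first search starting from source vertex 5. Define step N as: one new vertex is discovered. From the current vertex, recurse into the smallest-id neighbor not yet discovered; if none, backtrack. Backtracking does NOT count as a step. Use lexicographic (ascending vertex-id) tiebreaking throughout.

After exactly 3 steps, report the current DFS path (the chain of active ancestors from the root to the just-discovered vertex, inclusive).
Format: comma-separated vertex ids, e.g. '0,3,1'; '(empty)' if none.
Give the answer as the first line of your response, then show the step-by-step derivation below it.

5,6,2

step 1: discover 5; path=5; order=5
step 2: discover 6; path=5>6; order=5,6
step 3: discover 2; path=5>6>2; order=5,6,2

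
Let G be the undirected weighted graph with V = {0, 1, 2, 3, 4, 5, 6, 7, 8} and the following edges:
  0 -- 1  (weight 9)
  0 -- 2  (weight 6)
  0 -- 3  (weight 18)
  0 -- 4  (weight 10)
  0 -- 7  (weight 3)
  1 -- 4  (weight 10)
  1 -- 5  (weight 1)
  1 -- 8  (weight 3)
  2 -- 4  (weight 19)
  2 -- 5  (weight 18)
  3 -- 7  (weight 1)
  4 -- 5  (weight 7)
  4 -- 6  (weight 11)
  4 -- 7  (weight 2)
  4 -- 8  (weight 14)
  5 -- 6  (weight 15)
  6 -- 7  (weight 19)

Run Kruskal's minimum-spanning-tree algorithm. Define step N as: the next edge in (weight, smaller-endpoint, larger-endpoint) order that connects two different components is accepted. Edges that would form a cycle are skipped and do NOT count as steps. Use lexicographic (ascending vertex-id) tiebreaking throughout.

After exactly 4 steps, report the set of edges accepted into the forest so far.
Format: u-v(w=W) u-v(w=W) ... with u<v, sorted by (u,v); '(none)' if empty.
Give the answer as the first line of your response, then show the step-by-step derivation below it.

0-7(w=3) 1-5(w=1) 3-7(w=1) 4-7(w=2)

step 1: add edge 1-5 (w=1); MST = {1-5(w=1)}
step 2: add edge 3-7 (w=1); MST = {1-5(w=1) 3-7(w=1)}
step 3: add edge 4-7 (w=2); MST = {1-5(w=1) 3-7(w=1) 4-7(w=2)}
step 4: add edge 0-7 (w=3); MST = {0-7(w=3) 1-5(w=1) 3-7(w=1) 4-7(w=2)}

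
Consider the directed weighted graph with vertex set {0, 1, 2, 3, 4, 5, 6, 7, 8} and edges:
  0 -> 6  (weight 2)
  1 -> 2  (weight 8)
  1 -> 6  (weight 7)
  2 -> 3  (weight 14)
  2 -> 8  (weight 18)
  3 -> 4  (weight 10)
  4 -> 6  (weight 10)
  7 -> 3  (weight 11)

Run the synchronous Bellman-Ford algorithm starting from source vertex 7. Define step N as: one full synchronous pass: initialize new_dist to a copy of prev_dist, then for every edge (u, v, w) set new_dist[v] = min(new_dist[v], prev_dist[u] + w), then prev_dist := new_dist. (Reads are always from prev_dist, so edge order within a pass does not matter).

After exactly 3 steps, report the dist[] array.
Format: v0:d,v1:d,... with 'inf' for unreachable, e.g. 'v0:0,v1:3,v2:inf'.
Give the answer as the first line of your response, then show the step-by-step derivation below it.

v0:inf,v1:inf,v2:inf,v3:11,v4:21,v5:inf,v6:31,v7:0,v8:inf

step 1: dist = v0:inf,v1:inf,v2:inf,v3:11,v4:inf,v5:inf,v6:inf,v7:0,v8:inf
step 2: dist = v0:inf,v1:inf,v2:inf,v3:11,v4:21,v5:inf,v6:inf,v7:0,v8:inf
step 3: dist = v0:inf,v1:inf,v2:inf,v3:11,v4:21,v5:inf,v6:31,v7:0,v8:inf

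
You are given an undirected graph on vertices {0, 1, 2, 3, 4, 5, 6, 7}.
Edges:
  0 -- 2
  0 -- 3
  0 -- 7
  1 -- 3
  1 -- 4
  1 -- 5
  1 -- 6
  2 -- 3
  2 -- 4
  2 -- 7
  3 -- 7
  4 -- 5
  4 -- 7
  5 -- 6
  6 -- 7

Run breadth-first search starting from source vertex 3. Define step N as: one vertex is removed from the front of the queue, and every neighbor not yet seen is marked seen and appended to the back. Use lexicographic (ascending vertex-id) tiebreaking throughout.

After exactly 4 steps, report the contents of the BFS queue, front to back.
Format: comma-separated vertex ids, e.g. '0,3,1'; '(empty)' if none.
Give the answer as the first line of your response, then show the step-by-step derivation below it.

7,4,5,6

step 1: dequeue 3; queue=[0,1,2,7]; order=3
step 2: dequeue 0; queue=[1,2,7]; order=3,0
step 3: dequeue 1; queue=[2,7,4,5,6]; order=3,0,1
step 4: dequeue 2; queue=[7,4,5,6]; order=3,0,1,2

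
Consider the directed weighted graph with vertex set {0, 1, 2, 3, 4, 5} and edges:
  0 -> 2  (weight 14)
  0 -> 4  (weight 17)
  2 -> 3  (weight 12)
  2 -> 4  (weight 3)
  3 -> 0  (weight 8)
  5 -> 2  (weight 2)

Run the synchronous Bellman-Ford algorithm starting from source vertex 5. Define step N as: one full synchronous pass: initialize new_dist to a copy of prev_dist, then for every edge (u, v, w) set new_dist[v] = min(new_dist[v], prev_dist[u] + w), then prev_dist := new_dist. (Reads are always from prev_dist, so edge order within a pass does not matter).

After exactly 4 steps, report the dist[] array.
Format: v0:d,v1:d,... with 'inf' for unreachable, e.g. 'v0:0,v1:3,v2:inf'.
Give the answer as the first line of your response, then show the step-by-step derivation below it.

v0:22,v1:inf,v2:2,v3:14,v4:5,v5:0

step 1: dist = v0:inf,v1:inf,v2:2,v3:inf,v4:inf,v5:0
step 2: dist = v0:inf,v1:inf,v2:2,v3:14,v4:5,v5:0
step 3: dist = v0:22,v1:inf,v2:2,v3:14,v4:5,v5:0
step 4: dist = v0:22,v1:inf,v2:2,v3:14,v4:5,v5:0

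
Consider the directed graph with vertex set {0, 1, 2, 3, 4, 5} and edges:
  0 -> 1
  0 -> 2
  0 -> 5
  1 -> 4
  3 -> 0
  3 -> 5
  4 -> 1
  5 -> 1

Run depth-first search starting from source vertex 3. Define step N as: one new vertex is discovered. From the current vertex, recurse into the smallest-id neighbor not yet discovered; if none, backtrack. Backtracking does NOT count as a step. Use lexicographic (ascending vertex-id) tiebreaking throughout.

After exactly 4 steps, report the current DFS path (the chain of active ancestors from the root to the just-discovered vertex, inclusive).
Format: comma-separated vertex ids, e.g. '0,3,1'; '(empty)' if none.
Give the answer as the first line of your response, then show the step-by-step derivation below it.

3,0,1,4

step 1: discover 3; path=3; order=3
step 2: discover 0; path=3>0; order=3,0
step 3: discover 1; path=3>0>1; order=3,0,1
step 4: discover 4; path=3>0>1>4; order=3,0,1,4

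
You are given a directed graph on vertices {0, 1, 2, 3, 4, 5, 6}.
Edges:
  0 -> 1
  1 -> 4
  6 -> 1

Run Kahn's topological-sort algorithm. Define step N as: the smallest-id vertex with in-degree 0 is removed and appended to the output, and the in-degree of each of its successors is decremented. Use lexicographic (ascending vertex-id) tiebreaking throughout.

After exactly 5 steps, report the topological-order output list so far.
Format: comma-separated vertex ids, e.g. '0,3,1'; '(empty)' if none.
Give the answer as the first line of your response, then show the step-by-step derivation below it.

0,2,3,5,6

step 1: output 0; order=[0]; indeg=(0,1,0,0,1,0,0)
step 2: output 2; order=[0,2]; indeg=(0,1,0,0,1,0,0)
step 3: output 3; order=[0,2,3]; indeg=(0,1,0,0,1,0,0)
step 4: output 5; order=[0,2,3,5]; indeg=(0,1,0,0,1,0,0)
step 5: output 6; order=[0,2,3,5,6]; indeg=(0,0,0,0,1,0,0)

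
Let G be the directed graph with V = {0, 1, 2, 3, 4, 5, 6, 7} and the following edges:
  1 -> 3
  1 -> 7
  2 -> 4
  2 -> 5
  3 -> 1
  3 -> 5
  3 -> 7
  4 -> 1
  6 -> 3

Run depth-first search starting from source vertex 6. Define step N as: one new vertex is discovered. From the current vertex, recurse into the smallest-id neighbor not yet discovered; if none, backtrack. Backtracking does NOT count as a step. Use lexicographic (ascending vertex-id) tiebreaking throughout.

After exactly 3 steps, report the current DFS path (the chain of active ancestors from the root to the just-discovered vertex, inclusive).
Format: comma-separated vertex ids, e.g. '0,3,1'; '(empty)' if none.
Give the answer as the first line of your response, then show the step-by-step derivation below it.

6,3,1

step 1: discover 6; path=6; order=6
step 2: discover 3; path=6>3; order=6,3
step 3: discover 1; path=6>3>1; order=6,3,1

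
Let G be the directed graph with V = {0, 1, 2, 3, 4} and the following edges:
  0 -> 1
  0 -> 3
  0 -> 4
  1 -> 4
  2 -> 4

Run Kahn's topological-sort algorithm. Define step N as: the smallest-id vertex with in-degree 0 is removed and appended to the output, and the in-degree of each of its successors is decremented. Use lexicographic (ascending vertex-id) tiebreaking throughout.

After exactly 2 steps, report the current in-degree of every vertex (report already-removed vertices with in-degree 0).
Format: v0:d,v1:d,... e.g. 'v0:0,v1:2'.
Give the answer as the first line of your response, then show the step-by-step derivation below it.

v0:0,v1:0,v2:0,v3:0,v4:1

step 1: output 0; order=[0]; indeg=(0,0,0,0,2)
step 2: output 1; order=[0,1]; indeg=(0,0,0,0,1)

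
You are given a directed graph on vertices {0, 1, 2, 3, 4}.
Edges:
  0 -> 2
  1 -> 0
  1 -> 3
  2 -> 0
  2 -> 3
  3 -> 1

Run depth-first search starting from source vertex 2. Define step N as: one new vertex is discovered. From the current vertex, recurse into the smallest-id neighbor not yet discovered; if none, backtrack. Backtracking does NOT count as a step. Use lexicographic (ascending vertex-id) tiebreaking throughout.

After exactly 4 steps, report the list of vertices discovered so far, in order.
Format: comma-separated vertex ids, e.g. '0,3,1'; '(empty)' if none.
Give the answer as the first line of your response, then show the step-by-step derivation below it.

2,0,3,1

step 1: discover 2; path=2; order=2
step 2: discover 0; path=2>0; order=2,0
step 3: discover 3; path=2>3; order=2,0,3
step 4: discover 1; path=2>3>1; order=2,0,3,1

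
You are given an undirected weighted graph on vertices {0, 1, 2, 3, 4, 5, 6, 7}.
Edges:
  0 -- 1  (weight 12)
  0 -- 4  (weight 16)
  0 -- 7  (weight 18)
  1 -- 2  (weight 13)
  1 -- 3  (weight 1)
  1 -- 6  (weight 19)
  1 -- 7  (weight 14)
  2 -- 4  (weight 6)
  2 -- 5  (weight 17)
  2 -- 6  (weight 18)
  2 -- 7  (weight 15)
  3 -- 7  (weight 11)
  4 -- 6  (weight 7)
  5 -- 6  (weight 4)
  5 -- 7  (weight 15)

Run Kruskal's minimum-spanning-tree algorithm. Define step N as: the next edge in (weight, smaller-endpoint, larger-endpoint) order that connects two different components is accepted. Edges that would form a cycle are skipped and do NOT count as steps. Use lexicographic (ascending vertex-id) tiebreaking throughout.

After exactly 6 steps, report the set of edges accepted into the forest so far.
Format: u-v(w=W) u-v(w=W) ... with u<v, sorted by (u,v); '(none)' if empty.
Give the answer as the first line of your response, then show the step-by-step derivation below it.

0-1(w=12) 1-3(w=1) 2-4(w=6) 3-7(w=11) 4-6(w=7) 5-6(w=4)

step 1: add edge 1-3 (w=1); MST = {1-3(w=1)}
step 2: add edge 5-6 (w=4); MST = {1-3(w=1) 5-6(w=4)}
step 3: add edge 2-4 (w=6); MST = {1-3(w=1) 2-4(w=6) 5-6(w=4)}
step 4: add edge 4-6 (w=7); MST = {1-3(w=1) 2-4(w=6) 4-6(w=7) 5-6(w=4)}
step 5: add edge 3-7 (w=11); MST = {1-3(w=1) 2-4(w=6) 3-7(w=11) 4-6(w=7) 5-6(w=4)}
step 6: add edge 0-1 (w=12); MST = {0-1(w=12) 1-3(w=1) 2-4(w=6) 3-7(w=11) 4-6(w=7) 5-6(w=4)}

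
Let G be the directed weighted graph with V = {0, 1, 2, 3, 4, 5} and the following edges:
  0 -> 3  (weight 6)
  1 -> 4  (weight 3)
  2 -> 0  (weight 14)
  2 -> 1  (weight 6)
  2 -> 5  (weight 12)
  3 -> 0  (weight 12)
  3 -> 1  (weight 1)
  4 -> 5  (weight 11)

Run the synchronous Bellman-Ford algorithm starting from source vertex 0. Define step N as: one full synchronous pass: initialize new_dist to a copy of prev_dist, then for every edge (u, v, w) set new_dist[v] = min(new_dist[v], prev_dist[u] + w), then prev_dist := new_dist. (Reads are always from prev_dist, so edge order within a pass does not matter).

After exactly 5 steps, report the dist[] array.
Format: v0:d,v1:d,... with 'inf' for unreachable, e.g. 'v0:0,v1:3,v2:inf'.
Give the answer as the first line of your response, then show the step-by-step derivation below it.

v0:0,v1:7,v2:inf,v3:6,v4:10,v5:21

step 1: dist = v0:0,v1:inf,v2:inf,v3:6,v4:inf,v5:inf
step 2: dist = v0:0,v1:7,v2:inf,v3:6,v4:inf,v5:inf
step 3: dist = v0:0,v1:7,v2:inf,v3:6,v4:10,v5:inf
step 4: dist = v0:0,v1:7,v2:inf,v3:6,v4:10,v5:21
step 5: dist = v0:0,v1:7,v2:inf,v3:6,v4:10,v5:21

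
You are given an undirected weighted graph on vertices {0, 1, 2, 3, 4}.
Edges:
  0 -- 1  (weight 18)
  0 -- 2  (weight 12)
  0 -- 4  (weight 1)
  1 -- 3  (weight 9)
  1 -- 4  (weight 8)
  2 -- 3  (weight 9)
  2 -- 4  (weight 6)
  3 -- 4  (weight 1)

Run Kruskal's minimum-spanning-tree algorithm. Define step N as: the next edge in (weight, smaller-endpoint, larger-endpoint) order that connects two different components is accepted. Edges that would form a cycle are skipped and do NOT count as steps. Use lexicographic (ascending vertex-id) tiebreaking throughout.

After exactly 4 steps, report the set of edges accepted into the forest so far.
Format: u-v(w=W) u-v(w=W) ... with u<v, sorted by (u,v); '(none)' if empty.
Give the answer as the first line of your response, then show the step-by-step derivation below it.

0-4(w=1) 1-4(w=8) 2-4(w=6) 3-4(w=1)

step 1: add edge 0-4 (w=1); MST = {0-4(w=1)}
step 2: add edge 3-4 (w=1); MST = {0-4(w=1) 3-4(w=1)}
step 3: add edge 2-4 (w=6); MST = {0-4(w=1) 2-4(w=6) 3-4(w=1)}
step 4: add edge 1-4 (w=8); MST = {0-4(w=1) 1-4(w=8) 2-4(w=6) 3-4(w=1)}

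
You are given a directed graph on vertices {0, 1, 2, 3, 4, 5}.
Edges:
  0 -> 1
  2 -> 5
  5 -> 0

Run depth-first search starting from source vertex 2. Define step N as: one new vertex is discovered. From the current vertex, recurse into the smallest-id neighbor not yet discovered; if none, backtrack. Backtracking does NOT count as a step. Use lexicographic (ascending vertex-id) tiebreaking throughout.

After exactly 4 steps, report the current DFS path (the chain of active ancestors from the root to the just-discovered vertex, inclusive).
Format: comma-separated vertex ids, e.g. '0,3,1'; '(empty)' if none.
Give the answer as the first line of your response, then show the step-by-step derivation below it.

2,5,0,1

step 1: discover 2; path=2; order=2
step 2: discover 5; path=2>5; order=2,5
step 3: discover 0; path=2>5>0; order=2,5,0
step 4: discover 1; path=2>5>0>1; order=2,5,0,1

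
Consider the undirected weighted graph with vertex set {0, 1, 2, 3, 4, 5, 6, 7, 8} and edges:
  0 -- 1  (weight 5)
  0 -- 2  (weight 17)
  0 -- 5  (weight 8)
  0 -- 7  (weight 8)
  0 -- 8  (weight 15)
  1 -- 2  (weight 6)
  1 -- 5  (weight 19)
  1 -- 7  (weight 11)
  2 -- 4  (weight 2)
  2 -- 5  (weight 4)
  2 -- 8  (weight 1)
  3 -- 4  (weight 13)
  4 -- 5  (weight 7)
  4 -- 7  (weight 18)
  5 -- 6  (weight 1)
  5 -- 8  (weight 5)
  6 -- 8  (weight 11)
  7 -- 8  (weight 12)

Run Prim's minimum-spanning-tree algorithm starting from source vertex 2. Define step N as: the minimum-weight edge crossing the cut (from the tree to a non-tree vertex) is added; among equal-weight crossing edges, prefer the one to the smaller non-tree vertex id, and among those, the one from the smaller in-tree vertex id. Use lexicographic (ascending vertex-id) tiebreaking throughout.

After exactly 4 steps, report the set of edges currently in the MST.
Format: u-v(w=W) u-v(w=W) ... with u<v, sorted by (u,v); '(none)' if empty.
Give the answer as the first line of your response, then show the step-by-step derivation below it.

2-4(w=2) 2-5(w=4) 2-8(w=1) 5-6(w=1)

step 1: add edge 2-8 (w=1); MST = {2-8(w=1)}
step 2: add edge 2-4 (w=2); MST = {2-4(w=2) 2-8(w=1)}
step 3: add edge 2-5 (w=4); MST = {2-4(w=2) 2-5(w=4) 2-8(w=1)}
step 4: add edge 5-6 (w=1); MST = {2-4(w=2) 2-5(w=4) 2-8(w=1) 5-6(w=1)}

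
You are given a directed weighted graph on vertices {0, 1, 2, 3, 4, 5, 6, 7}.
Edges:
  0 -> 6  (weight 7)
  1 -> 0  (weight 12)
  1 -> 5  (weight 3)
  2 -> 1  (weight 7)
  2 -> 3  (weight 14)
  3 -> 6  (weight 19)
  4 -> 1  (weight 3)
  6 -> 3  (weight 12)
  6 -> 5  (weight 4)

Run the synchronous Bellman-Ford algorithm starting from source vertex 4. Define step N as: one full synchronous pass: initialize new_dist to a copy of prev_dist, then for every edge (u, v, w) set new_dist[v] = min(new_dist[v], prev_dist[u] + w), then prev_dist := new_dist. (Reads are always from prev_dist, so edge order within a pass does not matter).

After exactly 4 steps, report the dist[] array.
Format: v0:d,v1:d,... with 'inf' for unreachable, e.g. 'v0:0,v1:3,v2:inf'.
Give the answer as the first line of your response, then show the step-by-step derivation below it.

v0:15,v1:3,v2:inf,v3:34,v4:0,v5:6,v6:22,v7:inf

step 1: dist = v0:inf,v1:3,v2:inf,v3:inf,v4:0,v5:inf,v6:inf,v7:inf
step 2: dist = v0:15,v1:3,v2:inf,v3:inf,v4:0,v5:6,v6:inf,v7:inf
step 3: dist = v0:15,v1:3,v2:inf,v3:inf,v4:0,v5:6,v6:22,v7:inf
step 4: dist = v0:15,v1:3,v2:inf,v3:34,v4:0,v5:6,v6:22,v7:inf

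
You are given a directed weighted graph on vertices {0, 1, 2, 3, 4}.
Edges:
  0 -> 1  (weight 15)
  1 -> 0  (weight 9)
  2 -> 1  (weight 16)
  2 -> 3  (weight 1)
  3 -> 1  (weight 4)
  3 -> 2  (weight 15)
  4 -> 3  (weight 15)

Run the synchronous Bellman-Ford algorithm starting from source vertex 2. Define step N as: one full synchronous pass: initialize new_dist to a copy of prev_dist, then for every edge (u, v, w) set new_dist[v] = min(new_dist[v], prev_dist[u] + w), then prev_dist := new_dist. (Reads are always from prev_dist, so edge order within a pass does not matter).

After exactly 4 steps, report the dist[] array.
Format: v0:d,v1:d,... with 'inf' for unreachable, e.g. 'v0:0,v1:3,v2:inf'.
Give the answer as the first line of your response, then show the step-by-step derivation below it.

v0:14,v1:5,v2:0,v3:1,v4:inf

step 1: dist = v0:inf,v1:16,v2:0,v3:1,v4:inf
step 2: dist = v0:25,v1:5,v2:0,v3:1,v4:inf
step 3: dist = v0:14,v1:5,v2:0,v3:1,v4:inf
step 4: dist = v0:14,v1:5,v2:0,v3:1,v4:inf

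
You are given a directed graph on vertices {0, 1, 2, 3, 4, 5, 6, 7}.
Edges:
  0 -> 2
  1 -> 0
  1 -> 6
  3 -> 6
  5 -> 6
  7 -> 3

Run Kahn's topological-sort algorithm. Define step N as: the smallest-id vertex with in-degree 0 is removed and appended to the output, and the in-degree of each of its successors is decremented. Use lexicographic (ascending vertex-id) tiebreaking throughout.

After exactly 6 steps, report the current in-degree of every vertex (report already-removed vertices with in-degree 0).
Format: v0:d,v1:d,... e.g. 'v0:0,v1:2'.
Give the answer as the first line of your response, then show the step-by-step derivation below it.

v0:0,v1:0,v2:0,v3:0,v4:0,v5:0,v6:1,v7:0

step 1: output 1; order=[1]; indeg=(0,0,1,1,0,0,2,0)
step 2: output 0; order=[1,0]; indeg=(0,0,0,1,0,0,2,0)
step 3: output 2; order=[1,0,2]; indeg=(0,0,0,1,0,0,2,0)
step 4: output 4; order=[1,0,2,4]; indeg=(0,0,0,1,0,0,2,0)
step 5: output 5; order=[1,0,2,4,5]; indeg=(0,0,0,1,0,0,1,0)
step 6: output 7; order=[1,0,2,4,5,7]; indeg=(0,0,0,0,0,0,1,0)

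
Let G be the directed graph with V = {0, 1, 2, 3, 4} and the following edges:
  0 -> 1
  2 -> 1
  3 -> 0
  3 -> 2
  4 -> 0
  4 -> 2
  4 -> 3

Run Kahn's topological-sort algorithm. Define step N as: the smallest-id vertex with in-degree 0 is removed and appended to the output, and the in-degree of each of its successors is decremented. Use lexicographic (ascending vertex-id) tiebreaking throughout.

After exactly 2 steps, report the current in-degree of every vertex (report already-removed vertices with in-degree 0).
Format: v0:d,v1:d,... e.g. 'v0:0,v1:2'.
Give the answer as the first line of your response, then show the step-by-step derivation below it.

v0:0,v1:2,v2:0,v3:0,v4:0

step 1: output 4; order=[4]; indeg=(1,2,1,0,0)
step 2: output 3; order=[4,3]; indeg=(0,2,0,0,0)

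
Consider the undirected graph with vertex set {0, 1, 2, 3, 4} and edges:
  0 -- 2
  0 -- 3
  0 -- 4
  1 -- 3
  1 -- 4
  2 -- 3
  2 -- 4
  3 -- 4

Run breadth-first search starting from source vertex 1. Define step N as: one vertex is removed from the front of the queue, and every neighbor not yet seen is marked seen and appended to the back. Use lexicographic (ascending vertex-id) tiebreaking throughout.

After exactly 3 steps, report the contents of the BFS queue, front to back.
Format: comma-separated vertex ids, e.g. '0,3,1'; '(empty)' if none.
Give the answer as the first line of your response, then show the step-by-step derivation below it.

0,2

step 1: dequeue 1; queue=[3,4]; order=1
step 2: dequeue 3; queue=[4,0,2]; order=1,3
step 3: dequeue 4; queue=[0,2]; order=1,3,4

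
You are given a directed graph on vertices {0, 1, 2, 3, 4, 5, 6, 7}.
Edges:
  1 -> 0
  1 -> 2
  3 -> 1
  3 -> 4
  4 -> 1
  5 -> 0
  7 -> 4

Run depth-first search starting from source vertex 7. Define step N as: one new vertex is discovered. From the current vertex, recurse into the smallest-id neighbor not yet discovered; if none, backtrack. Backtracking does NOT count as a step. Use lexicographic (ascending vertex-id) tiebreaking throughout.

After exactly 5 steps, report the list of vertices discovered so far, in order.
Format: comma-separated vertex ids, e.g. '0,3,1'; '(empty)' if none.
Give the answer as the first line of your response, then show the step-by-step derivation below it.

7,4,1,0,2

step 1: discover 7; path=7; order=7
step 2: discover 4; path=7>4; order=7,4
step 3: discover 1; path=7>4>1; order=7,4,1
step 4: discover 0; path=7>4>1>0; order=7,4,1,0
step 5: discover 2; path=7>4>1>2; order=7,4,1,0,2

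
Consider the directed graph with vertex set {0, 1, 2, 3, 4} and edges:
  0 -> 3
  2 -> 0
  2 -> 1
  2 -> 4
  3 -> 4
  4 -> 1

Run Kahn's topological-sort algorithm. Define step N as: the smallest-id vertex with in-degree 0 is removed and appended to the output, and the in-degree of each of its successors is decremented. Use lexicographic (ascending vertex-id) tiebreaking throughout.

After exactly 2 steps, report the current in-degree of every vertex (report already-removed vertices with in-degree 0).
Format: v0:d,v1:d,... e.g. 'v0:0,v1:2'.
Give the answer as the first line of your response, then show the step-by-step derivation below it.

v0:0,v1:1,v2:0,v3:0,v4:1

step 1: output 2; order=[2]; indeg=(0,1,0,1,1)
step 2: output 0; order=[2,0]; indeg=(0,1,0,0,1)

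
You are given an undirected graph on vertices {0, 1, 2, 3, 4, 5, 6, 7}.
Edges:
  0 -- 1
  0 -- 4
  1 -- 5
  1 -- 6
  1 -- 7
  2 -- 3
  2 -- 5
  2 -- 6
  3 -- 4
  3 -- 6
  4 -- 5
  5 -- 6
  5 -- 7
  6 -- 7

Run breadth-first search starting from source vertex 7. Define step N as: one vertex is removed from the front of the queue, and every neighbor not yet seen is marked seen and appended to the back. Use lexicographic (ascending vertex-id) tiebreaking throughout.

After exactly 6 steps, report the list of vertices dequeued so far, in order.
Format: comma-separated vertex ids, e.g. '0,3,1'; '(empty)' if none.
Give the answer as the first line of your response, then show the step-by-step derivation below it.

7,1,5,6,0,2

step 1: dequeue 7; queue=[1,5,6]; order=7
step 2: dequeue 1; queue=[5,6,0]; order=7,1
step 3: dequeue 5; queue=[6,0,2,4]; order=7,1,5
step 4: dequeue 6; queue=[0,2,4,3]; order=7,1,5,6
step 5: dequeue 0; queue=[2,4,3]; order=7,1,5,6,0
step 6: dequeue 2; queue=[4,3]; order=7,1,5,6,0,2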